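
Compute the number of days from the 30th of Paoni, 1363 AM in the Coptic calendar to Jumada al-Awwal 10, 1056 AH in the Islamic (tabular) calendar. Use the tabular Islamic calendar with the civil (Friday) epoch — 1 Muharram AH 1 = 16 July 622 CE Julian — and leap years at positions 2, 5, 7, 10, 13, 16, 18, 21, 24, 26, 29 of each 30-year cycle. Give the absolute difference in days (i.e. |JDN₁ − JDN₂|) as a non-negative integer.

JDN of the first date = 2322799.
JDN of the second date = 2322424.
|2322424 − 2322799| = 375.

375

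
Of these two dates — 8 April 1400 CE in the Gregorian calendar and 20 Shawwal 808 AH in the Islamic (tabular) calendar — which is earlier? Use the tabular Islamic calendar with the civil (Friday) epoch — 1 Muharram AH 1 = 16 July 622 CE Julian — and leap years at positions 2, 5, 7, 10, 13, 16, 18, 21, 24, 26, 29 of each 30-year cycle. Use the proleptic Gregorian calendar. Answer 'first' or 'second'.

The two dates have Julian Day Numbers 2232497 and 2234699 respectively.
Since 2232497 < 2234699, the first date comes first.

first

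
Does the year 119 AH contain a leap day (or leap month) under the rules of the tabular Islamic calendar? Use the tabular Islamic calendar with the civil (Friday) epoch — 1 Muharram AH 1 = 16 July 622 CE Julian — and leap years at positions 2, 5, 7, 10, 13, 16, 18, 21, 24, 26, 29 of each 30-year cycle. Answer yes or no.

Year 119 AH is year 29 of its 30-year cycle; leap positions are 2, 5, 7, 10, 13, 16, 18, 21, 24, 26, 29, so it is a leap year (355 days).

yes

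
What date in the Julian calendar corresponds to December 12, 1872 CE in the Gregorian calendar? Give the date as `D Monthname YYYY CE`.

30 November 1872 CE

The Julian–Gregorian offset here is 12 days (Julian trailing).
12 December 1872 Gregorian − 12 days → 30 November 1872 Julian.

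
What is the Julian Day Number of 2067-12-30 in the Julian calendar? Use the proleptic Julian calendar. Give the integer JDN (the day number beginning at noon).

In the Gregorian calendar the same day is 12 January 2068.
JDN 2400001 is 17 November 1858 CE (Gregorian), MJD 0; the target day is +76392 days from there, so JDN = 2476393.

2476393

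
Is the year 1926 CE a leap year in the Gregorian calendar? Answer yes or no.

1926 is not divisible by 4, so it is a common year.

no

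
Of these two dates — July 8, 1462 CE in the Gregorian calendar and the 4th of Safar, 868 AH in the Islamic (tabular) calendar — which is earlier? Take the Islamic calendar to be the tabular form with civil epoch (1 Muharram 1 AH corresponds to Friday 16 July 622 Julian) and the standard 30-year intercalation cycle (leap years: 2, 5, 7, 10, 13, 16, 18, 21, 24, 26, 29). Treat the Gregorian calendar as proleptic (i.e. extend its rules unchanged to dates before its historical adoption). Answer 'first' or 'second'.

Converting both to JDN: 2255233 vs 2255709; the smaller is the first.

first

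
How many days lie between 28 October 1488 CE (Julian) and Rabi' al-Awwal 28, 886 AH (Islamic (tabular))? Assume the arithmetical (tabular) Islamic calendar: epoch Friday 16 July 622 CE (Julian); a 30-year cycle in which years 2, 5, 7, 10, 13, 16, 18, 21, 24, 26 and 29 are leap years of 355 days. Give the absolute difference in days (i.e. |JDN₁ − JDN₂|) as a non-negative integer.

JDN of the first date = 2264851.
JDN of the second date = 2262140.
|2262140 − 2264851| = 2711.

2711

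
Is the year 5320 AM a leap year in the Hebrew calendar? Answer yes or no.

Hebrew year 5320 is year 19 of its 19-year Metonic cycle; leap years are at positions 3, 6, 8, 11, 14, 17, 19, so it is a leap year (13 months).

yes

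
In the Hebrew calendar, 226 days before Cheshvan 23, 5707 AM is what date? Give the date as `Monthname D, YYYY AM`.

Counting 226 days back from JDN 2432142 reaches JDN 2431916, which is Nisan 4, 5706 AM.

Nisan 4, 5706 AM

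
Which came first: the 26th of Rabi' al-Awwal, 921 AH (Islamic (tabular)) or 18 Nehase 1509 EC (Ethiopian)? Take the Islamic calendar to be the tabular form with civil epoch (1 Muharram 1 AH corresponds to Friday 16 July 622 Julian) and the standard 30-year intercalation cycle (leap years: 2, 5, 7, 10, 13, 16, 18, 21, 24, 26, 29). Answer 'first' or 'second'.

first

First date → JDN 2274541; second date → JDN 2275365.
JDN 2274541 < JDN 2275365, so the first date is earlier.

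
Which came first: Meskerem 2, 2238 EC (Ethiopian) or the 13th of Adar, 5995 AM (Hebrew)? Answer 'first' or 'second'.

second

First date → JDN 2541286; second date → JDN 2537439.
JDN 2537439 < JDN 2541286, so the second date is earlier.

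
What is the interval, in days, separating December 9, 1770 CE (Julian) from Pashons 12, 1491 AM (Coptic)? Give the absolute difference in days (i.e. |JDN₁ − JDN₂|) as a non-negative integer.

First date → JDN 2367893; second date → JDN 2369503.
The interval is |2367893 − 2369503| = 1610 days.

1610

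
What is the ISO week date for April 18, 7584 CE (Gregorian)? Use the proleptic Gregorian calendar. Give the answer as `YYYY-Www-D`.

The weekday is Wednesday (ISO weekday 3).
That Wednesday belongs to ISO week 16 of ISO year 7584.

7584-W16-3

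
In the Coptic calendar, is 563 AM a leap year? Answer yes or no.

563 mod 4 = 3; in the Coptic calendar a year is leap when year mod 4 = 3, so it is a leap year.

yes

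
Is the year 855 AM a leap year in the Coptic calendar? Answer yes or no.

yes

855 mod 4 = 3; in the Coptic calendar a year is leap when year mod 4 = 3, so it is a leap year.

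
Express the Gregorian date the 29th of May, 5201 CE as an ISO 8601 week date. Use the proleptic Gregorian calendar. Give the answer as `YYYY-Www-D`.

5201-W22-2

The weekday is Tuesday (ISO weekday 2).
That Tuesday belongs to ISO week 22 of ISO year 5201.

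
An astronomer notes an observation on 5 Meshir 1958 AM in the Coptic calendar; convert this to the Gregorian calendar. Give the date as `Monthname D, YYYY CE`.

Both dates share Julian Day Number 2539978; in the Gregorian calendar that is 14 February 2242 CE.

February 14, 2242 CE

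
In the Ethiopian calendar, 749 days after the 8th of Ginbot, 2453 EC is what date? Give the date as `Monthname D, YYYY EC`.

Counting 749 days forward from JDN 2620061 reaches JDN 2620810, which is Ginbot 27, 2455 EC.

Ginbot 27, 2455 EC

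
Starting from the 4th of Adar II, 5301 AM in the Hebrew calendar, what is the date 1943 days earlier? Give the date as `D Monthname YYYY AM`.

Counting 1943 days back from JDN 2283970 reaches JDN 2282027, which is 11 Kislev 5296 AM.

11 Kislev 5296 AM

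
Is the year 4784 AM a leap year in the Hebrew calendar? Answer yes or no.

no

Hebrew year 4784 is year 15 of its 19-year Metonic cycle; leap years are at positions 3, 6, 8, 11, 14, 17, 19, so it is a common year (12 months).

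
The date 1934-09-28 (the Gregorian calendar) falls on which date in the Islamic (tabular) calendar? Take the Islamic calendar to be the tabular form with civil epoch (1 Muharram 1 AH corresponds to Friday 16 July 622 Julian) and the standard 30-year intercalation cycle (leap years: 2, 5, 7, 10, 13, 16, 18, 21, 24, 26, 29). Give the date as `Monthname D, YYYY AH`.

Jumada al-Thani 18, 1353 AH

Julian Day Number of the source date = 2427709.
Converting JDN 2427709 to the tabular Islamic calendar gives 18 Jumada al-Thani 1353 AH.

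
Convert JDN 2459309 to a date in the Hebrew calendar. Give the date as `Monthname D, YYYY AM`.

Nisan 22, 5781 AM

JDN 2459309 is 4 April 2021 in the Gregorian calendar.
In the Hebrew calendar that day is Nisan 22, 5781 AM.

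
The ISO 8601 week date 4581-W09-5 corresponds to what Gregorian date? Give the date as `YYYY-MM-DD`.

ISO week 1 of 4581 is the week containing the first Thursday of 4581.
Week 9, day 5 (Friday) lands on 4581-03-02.

4581-03-02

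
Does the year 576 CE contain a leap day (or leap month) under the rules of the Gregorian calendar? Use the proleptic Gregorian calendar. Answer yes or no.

yes

576 is divisible by 4 and not by 100, so it is a leap year.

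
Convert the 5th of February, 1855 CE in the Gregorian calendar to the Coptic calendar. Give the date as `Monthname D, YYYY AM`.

Tobi 29, 1571 AM

Both dates share Julian Day Number 2398620; in the Coptic calendar that is 29 Tobi 1571 AM.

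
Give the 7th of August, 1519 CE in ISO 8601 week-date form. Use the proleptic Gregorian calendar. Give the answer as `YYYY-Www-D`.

1519-W32-4

The weekday is Thursday (ISO weekday 4).
That Thursday belongs to ISO week 32 of ISO year 1519.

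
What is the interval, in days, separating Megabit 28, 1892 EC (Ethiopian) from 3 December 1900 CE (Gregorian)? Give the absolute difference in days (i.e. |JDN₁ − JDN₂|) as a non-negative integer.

241

JDN of the first date = 2415116.
JDN of the second date = 2415357.
|2415357 − 2415116| = 241.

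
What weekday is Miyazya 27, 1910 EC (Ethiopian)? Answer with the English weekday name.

This is JDN 2421719 (5 May 1918 Gregorian).
2421719 ≡ 6 (mod 7); counting from Monday = 0 gives Sunday.

Sunday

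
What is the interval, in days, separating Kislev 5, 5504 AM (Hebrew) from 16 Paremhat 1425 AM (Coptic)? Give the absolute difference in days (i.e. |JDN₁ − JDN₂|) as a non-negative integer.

JDN of the first date = 2358002.
JDN of the second date = 2345341.
|2345341 − 2358002| = 12661.

12661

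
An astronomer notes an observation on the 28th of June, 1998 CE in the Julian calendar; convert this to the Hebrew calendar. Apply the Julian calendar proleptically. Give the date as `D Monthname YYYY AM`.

Both dates share Julian Day Number 2451006; in the Hebrew calendar that is 17 Tammuz 5758 AM.

17 Tammuz 5758 AM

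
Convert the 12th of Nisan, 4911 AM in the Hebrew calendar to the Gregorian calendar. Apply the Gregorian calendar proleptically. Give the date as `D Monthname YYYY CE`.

Julian Day Number of the source date = 2141550.
Converting JDN 2141550 to the Gregorian calendar gives 7 April 1151 CE.

7 April 1151 CE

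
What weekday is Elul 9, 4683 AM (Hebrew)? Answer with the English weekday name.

Equivalently 30 August 923 Gregorian, JDN 2058420.
2058420 ≡ 0 (mod 7); counting from Monday = 0 gives Monday.

Monday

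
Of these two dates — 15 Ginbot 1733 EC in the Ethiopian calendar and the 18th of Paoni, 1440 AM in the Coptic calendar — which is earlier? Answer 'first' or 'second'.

second

Converting both to JDN: 2357088 vs 2350912; the smaller is the second.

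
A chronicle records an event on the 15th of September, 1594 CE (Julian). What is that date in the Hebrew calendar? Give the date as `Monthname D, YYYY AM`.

Tishrei 11, 5355 AM

Julian Day Number of the source date = 2303524.
Converting JDN 2303524 to the Hebrew calendar gives 11 Tishrei 5355 AM.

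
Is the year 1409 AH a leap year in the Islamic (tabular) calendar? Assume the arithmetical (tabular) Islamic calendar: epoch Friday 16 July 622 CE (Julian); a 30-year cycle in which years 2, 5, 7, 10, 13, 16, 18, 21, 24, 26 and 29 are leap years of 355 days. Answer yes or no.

yes

Year 1409 AH is year 29 of its 30-year cycle; leap positions are 2, 5, 7, 10, 13, 16, 18, 21, 24, 26, 29, so it is a leap year (355 days).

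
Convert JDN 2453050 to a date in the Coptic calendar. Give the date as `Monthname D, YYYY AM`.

The Gregorian equivalent of JDN 2453050 is 14 February 2004.
In the Coptic calendar that day is Meshir 6, 1720 AM.

Meshir 6, 1720 AM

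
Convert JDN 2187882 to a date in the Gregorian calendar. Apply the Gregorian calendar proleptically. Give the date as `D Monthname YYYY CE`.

JDN 2451545 is 1 Jan 2000; 2187882 is −263663 days from there.

11 February 1278 CE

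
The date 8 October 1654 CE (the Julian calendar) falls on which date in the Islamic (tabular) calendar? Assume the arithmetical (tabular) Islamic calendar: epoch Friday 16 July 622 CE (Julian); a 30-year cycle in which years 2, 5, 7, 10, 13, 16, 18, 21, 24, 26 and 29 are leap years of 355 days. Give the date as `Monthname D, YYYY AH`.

Julian Day Number of the source date = 2325462.
Converting JDN 2325462 to the tabular Islamic calendar gives 6 Dhu al-Hijjah 1064 AH.

Dhu al-Hijjah 6, 1064 AH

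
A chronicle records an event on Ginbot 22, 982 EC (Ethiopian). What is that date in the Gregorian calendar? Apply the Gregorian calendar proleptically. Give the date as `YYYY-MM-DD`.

Julian Day Number of the source date = 2082792.
Converting JDN 2082792 to the Gregorian calendar gives 22 May 990 CE.

0990-05-22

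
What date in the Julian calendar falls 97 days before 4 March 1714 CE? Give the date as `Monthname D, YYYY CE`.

The starting date is JDN 2347159; 2347159 − 97 = 2347062.
JDN 2347062 corresponds to November 27, 1713 CE.

November 27, 1713 CE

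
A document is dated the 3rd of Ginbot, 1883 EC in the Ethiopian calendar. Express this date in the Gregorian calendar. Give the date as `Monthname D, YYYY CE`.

May 10, 1891 CE

Both dates share Julian Day Number 2411863; in the Gregorian calendar that is 10 May 1891 CE.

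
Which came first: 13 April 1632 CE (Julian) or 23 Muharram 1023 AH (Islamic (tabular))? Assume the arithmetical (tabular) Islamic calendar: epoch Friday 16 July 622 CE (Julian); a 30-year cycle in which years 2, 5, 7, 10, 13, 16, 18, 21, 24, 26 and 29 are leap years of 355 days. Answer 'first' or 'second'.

second

The two dates have Julian Day Numbers 2317249 and 2310625 respectively.
Since 2310625 < 2317249, the second date comes first.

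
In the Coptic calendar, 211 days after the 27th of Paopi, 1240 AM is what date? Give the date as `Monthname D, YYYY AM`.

The starting date is JDN 2277631; 2277631 + 211 = 2277842.
JDN 2277842 corresponds to Pashons 28, 1240 AM.

Pashons 28, 1240 AM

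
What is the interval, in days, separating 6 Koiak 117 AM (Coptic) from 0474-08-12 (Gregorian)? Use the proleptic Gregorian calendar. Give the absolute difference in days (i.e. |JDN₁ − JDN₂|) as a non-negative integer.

26915

JDN of the first date = 1867494.
JDN of the second date = 1894409.
|1894409 − 1867494| = 26915.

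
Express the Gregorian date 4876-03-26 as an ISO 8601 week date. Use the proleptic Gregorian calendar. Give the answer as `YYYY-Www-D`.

4876-W13-4

The weekday is Thursday (ISO weekday 4).
That Thursday belongs to ISO week 13 of ISO year 4876.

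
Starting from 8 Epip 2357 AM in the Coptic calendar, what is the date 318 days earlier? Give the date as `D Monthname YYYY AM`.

Counting 318 days back from JDN 2685866 reaches JDN 2685548, which is 25 Mesori 2356 AM.

25 Mesori 2356 AM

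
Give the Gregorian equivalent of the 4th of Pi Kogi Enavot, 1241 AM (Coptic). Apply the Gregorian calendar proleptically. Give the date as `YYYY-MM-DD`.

Both dates share Julian Day Number 2278303; in the Gregorian calendar that is 6 September 1525 CE.

1525-09-06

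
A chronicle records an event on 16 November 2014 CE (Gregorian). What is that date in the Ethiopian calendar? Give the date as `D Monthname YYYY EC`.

7 Hidar 2007 EC

Julian Day Number of the source date = 2456978.
Converting JDN 2456978 to the Ethiopian calendar gives 7 Hidar 2007 EC.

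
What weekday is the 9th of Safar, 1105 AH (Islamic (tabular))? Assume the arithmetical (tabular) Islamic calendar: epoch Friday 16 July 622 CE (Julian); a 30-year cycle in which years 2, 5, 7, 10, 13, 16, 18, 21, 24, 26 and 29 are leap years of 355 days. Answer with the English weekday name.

Saturday

Equivalently 10 October 1693 Gregorian, JDN 2339699.
JDN 2339699 mod 7 = 5, and JDN 0 was a Monday, so this is a Saturday.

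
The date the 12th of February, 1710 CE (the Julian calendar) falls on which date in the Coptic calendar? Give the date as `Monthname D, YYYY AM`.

Meshir 18, 1426 AM

The source date corresponds to 23 February 1710 in the Gregorian calendar (JDN 2345678).
That day falls on 18 Meshir 1426 AM in the Coptic calendar.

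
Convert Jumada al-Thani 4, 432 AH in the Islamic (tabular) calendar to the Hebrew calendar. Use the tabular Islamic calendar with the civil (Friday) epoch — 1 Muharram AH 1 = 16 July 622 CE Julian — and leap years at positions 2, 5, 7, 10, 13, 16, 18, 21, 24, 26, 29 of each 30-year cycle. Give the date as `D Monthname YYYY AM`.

4 Adar 4801 AM

Both dates share Julian Day Number 2101323; in the Hebrew calendar that is 4 Adar 4801 AM.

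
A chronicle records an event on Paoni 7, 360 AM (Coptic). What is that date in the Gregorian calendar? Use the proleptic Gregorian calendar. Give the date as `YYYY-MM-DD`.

Julian Day Number of the source date = 1956431.
Converting JDN 1956431 to the Gregorian calendar gives 4 June 644 CE.

0644-06-04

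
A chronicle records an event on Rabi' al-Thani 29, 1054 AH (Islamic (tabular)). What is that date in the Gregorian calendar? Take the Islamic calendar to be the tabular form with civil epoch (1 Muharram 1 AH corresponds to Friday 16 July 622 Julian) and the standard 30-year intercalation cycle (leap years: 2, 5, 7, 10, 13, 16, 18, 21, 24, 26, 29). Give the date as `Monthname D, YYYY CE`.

July 5, 1644 CE

Julian Day Number of the source date = 2321705.
Converting JDN 2321705 to the Gregorian calendar gives 5 July 1644 CE.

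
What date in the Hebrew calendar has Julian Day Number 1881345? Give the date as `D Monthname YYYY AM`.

JDN 1881345 is 5 November 438 in the proleptic Gregorian calendar.
In the Hebrew calendar that day is 1 Kislev 4199 AM.

1 Kislev 4199 AM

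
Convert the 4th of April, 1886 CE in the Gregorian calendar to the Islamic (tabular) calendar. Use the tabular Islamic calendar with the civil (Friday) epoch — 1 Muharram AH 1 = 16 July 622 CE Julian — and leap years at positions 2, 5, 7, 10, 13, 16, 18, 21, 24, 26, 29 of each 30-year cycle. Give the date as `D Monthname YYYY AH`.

29 Jumada al-Thani 1303 AH

Julian Day Number of the source date = 2410001.
Converting JDN 2410001 to the tabular Islamic calendar gives 29 Jumada al-Thani 1303 AH.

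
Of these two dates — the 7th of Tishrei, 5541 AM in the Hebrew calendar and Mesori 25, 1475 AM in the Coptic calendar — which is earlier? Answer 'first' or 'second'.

second

First date → JDN 2371471; second date → JDN 2363762.
JDN 2363762 < JDN 2371471, so the second date is earlier.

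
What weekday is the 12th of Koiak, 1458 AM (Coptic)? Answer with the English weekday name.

In the Gregorian calendar this is 19 December 1741 (JDN 2357300).
Since JDN mod 7 = 1 (0 = Monday), the day is Tuesday.

Tuesday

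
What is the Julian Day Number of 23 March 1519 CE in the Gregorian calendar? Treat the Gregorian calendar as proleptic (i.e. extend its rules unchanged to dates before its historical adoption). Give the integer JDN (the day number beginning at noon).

2275944

JDN 2400001 is 17 November 1858 CE (Gregorian), MJD 0; the target day is −124057 days from there, so JDN = 2275944.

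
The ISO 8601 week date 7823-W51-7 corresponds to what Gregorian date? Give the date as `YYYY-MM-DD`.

7823-12-21

ISO week 1 of 7823 is the week containing the first Thursday of 7823.
Week 51, day 7 (Sunday) lands on 7823-12-21.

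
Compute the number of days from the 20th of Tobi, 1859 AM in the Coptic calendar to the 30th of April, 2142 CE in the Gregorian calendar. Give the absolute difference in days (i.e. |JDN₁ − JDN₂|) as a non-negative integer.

274

JDN of the first date = 2503803.
JDN of the second date = 2503529.
|2503529 − 2503803| = 274.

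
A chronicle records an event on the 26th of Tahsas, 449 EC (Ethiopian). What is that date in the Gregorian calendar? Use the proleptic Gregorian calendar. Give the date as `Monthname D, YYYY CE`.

December 23, 456 CE

Both dates share Julian Day Number 1887968; in the Gregorian calendar that is 23 December 456 CE.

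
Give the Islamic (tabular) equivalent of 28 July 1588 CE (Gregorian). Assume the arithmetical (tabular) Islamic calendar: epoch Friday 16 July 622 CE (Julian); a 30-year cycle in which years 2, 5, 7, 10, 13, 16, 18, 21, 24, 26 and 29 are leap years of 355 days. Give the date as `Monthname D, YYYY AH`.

Ramadan 4, 996 AH

Both dates share Julian Day Number 2301274; in the tabular Islamic calendar that is 4 Ramadan 996 AH.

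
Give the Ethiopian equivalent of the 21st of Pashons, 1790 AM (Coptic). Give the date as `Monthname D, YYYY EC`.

The source date corresponds to 29 May 2074 in the Gregorian calendar (JDN 2478722).
That day falls on 21 Ginbot 2066 EC in the Ethiopian calendar.

Ginbot 21, 2066 EC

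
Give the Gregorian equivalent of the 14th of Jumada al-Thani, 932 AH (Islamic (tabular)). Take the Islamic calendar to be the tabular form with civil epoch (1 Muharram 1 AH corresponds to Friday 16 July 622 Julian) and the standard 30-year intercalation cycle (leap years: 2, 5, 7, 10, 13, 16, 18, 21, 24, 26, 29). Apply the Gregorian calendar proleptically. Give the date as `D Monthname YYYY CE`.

7 April 1526 CE

Julian Day Number of the source date = 2278516.
Converting JDN 2278516 to the Gregorian calendar gives 7 April 1526 CE.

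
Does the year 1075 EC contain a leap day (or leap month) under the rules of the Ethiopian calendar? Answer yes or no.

1075 mod 4 = 3; in the Ethiopian calendar a year is leap when year mod 4 = 3, so it is a leap year.

yes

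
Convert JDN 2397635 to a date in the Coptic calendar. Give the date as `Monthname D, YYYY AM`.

The Gregorian equivalent of JDN 2397635 is 26 May 1852.
In the Coptic calendar that day is Pashons 19, 1568 AM.

Pashons 19, 1568 AM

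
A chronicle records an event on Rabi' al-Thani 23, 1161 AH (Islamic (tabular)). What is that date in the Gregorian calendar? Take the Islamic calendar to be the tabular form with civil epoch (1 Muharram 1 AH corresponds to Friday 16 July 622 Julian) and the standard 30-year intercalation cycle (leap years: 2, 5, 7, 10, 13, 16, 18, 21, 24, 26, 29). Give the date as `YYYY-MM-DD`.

Both dates share Julian Day Number 2359616; in the Gregorian calendar that is 22 April 1748 CE.

1748-04-22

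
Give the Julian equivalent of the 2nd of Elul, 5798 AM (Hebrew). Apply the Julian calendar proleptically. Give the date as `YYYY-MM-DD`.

2038-08-20

Julian Day Number of the source date = 2465669.
Converting JDN 2465669 to the Julian calendar gives 20 August 2038 CE.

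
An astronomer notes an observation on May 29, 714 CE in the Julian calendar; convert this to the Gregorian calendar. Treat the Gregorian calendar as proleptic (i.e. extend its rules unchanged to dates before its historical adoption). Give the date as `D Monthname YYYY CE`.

The Julian–Gregorian offset here is 4 days (Julian trailing).
29 May 714 Julian + 4 days → 2 June 714 Gregorian.

2 June 714 CE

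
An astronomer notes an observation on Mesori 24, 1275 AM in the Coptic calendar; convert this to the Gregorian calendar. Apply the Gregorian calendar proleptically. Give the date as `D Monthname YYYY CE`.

Both dates share Julian Day Number 2290711; in the Gregorian calendar that is 27 August 1559 CE.

27 August 1559 CE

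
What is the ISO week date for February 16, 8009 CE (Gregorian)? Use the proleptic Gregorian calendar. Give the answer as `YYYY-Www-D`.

8009-W08-1

The weekday is Monday (ISO weekday 1).
That Monday belongs to ISO week 8 of ISO year 8009.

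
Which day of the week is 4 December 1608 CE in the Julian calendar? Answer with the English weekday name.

Sunday

In the Gregorian calendar this is 14 December 1608 (JDN 2308718).
Since JDN mod 7 = 6 (0 = Monday), the day is Sunday.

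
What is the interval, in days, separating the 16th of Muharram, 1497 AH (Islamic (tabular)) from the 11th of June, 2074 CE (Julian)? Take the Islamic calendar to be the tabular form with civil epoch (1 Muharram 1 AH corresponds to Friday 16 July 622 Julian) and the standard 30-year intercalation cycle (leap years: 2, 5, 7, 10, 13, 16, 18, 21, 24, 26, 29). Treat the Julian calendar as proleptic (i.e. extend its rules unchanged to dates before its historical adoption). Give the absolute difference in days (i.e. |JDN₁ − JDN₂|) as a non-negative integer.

First date → JDN 2478588; second date → JDN 2478748.
The interval is |2478588 − 2478748| = 160 days.

160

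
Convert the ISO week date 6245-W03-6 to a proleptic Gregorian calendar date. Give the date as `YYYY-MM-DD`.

ISO week 1 of 6245 is the week containing the first Thursday of 6245.
Week 3, day 6 (Saturday) lands on 6245-01-18.

6245-01-18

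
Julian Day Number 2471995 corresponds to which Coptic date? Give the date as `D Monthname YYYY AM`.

The Gregorian equivalent of JDN 2471995 is 28 December 2055.
In the Coptic calendar that day is 18 Koiak 1772 AM.

18 Koiak 1772 AM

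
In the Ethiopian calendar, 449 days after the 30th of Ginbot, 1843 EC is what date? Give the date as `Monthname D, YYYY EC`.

Nehase 23, 1844 EC

The starting date is JDN 2397280; 2397280 + 449 = 2397729.
JDN 2397729 corresponds to Nehase 23, 1844 EC.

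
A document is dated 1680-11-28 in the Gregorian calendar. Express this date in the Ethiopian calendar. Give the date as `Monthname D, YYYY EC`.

Hidar 22, 1673 EC

Julian Day Number of the source date = 2335000.
Converting JDN 2335000 to the Ethiopian calendar gives 22 Hidar 1673 EC.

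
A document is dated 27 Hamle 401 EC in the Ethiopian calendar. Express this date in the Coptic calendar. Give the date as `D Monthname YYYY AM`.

Julian Day Number of the source date = 1870647.
Converting JDN 1870647 to the Coptic calendar gives 27 Epip 125 AM.

27 Epip 125 AM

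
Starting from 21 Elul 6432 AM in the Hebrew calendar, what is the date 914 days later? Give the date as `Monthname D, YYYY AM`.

JDN of 21 Elul 6432 AM = 2697236.
2697236 + 914 = 2698150.
JDN 2698150 in the Hebrew calendar is Adar 18, 6435 AM.

Adar 18, 6435 AM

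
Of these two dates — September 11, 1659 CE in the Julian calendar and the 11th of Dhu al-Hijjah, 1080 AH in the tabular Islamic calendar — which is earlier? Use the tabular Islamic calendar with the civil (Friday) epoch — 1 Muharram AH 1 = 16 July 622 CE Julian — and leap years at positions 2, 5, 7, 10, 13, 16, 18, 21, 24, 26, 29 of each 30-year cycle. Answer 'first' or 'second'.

first

The two dates have Julian Day Numbers 2327261 and 2331137 respectively.
Since 2327261 < 2331137, the first date comes first.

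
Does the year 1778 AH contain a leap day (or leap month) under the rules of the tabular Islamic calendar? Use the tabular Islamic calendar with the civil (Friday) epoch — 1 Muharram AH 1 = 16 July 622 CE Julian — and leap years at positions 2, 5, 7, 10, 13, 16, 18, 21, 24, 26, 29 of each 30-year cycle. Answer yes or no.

Year 1778 AH is year 8 of its 30-year cycle; leap positions are 2, 5, 7, 10, 13, 16, 18, 21, 24, 26, 29, so it is a common year (354 days).

no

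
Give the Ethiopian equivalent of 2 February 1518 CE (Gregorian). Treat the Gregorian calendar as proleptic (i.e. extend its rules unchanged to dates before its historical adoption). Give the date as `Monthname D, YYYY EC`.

Julian Day Number of the source date = 2275530.
Converting JDN 2275530 to the Ethiopian calendar gives 28 Tir 1510 EC.

Tir 28, 1510 EC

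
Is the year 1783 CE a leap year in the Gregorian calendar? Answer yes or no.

no

1783 is not divisible by 4, so it is a common year.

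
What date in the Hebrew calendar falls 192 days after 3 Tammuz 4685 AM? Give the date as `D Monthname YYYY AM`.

18 Tevet 4686 AM

The starting date is JDN 2059093; 2059093 + 192 = 2059285.
JDN 2059285 corresponds to 18 Tevet 4686 AM.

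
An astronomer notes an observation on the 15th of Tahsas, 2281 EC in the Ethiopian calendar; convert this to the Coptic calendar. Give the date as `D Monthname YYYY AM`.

15 Koiak 2005 AM

Julian Day Number of the source date = 2557095.
Converting JDN 2557095 to the Coptic calendar gives 15 Koiak 2005 AM.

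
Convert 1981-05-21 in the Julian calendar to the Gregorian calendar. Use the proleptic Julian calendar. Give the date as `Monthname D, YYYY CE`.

At this point the Julian calendar is 13 days behind the Gregorian.
21 May 1981 Julian + 13 days → 3 June 1981 Gregorian.

June 3, 1981 CE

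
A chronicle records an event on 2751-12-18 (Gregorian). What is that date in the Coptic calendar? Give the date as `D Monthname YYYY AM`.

Julian Day Number of the source date = 2726193.
Converting JDN 2726193 to the Coptic calendar gives 2 Koiak 2468 AM.

2 Koiak 2468 AM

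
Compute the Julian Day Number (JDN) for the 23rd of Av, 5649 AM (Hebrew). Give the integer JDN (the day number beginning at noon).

2411235

In the Gregorian calendar the same day is 20 August 1889.
JDN 2400001 is 17 November 1858 CE (Gregorian), MJD 0; the target day is +11234 days from there, so JDN = 2411235.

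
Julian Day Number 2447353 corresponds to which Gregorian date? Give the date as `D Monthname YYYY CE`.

Counting from JDN 2299161 = 15 Oct 1582 gives an offset of 148192 days.

10 July 1988 CE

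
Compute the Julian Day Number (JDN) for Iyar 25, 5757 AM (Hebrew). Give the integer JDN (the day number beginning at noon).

In the Gregorian calendar the same day is 1 June 1997.
JDN 2299161 is 15 October 1582 CE (Gregorian); the target day is +151440 days from there, so JDN = 2450601.

2450601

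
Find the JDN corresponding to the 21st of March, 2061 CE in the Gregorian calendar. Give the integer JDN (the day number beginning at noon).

2473905

JDN 2400001 is 17 November 1858 CE (Gregorian), MJD 0; the target day is +73904 days from there, so JDN = 2473905.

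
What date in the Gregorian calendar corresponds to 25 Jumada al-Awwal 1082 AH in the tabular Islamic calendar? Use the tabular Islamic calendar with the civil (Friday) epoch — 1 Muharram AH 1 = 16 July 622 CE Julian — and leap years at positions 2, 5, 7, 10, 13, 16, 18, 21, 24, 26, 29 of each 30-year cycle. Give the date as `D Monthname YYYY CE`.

29 September 1671 CE

Julian Day Number of the source date = 2331652.
Converting JDN 2331652 to the Gregorian calendar gives 29 September 1671 CE.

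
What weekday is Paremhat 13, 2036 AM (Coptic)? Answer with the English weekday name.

In the Gregorian calendar this is 25 March 2320 (JDN 2568506).
JDN 2568506 mod 7 = 3, and JDN 0 was a Monday, so this is a Thursday.

Thursday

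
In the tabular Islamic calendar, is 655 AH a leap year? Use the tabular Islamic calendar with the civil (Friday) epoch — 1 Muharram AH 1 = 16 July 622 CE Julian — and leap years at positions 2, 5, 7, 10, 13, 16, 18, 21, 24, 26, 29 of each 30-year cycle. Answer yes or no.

Year 655 AH is year 25 of its 30-year cycle; leap positions are 2, 5, 7, 10, 13, 16, 18, 21, 24, 26, 29, so it is a common year (354 days).

no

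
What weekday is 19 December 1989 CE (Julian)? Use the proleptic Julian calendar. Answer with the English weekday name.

Monday

This is JDN 2447893 (1 January 1990 Gregorian).
2447893 ≡ 0 (mod 7); counting from Monday = 0 gives Monday.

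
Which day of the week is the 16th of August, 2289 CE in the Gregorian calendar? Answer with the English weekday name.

Since JDN mod 7 = 4 (0 = Monday), the day is Friday.

Friday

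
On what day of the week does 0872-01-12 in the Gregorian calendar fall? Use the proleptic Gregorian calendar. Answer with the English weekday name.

Tuesday

JDN 2039563 mod 7 = 1, and JDN 0 was a Monday, so this is a Tuesday.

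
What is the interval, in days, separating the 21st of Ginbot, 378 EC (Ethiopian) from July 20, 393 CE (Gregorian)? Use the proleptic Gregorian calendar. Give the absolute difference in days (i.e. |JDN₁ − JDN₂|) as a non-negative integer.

2621

First date → JDN 1862180; second date → JDN 1864801.
The interval is |1862180 − 1864801| = 2621 days.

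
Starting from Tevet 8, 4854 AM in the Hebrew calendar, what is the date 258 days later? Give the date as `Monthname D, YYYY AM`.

Tishrei 1, 4855 AM

The starting date is JDN 2120640; 2120640 + 258 = 2120898.
JDN 2120898 corresponds to Tishrei 1, 4855 AM.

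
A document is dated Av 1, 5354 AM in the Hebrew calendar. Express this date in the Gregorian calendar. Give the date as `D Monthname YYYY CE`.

18 July 1594 CE

Both dates share Julian Day Number 2303455; in the Gregorian calendar that is 18 July 1594 CE.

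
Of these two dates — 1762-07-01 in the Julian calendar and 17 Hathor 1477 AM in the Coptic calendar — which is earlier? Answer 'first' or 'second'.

second

The two dates have Julian Day Numbers 2364810 and 2364215 respectively.
Since 2364215 < 2364810, the second date comes first.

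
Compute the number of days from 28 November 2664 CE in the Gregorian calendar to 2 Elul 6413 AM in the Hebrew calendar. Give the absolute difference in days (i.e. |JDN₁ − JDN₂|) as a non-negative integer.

JDN of the first date = 2694398.
JDN of the second date = 2690278.
|2690278 − 2694398| = 4120.

4120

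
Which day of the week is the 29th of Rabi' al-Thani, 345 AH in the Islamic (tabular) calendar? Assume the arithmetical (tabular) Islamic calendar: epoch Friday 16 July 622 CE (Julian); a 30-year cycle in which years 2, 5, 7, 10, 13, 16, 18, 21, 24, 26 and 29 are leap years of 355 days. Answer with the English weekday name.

Sunday

This is JDN 2070459 (15 August 956 Gregorian).
Since JDN mod 7 = 6 (0 = Monday), the day is Sunday.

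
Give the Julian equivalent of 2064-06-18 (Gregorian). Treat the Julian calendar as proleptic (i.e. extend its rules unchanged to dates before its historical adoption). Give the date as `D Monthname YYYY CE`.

5 June 2064 CE

For dates in this range the Gregorian date is 13 days ahead of the Julian.
18 June 2064 Gregorian − 13 days → 5 June 2064 Julian.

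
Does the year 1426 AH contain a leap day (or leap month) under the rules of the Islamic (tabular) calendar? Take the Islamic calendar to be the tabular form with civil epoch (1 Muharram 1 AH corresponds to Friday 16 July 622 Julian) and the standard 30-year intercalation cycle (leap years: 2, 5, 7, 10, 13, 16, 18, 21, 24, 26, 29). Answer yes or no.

yes

Year 1426 AH is year 16 of its 30-year cycle; leap positions are 2, 5, 7, 10, 13, 16, 18, 21, 24, 26, 29, so it is a leap year (355 days).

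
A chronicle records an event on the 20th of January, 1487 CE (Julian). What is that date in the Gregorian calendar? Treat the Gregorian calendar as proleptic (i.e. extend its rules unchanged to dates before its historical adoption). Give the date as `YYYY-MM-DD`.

1487-01-29

The Julian–Gregorian offset here is 9 days (Julian trailing).
20 January 1487 Julian + 9 days → 29 January 1487 Gregorian.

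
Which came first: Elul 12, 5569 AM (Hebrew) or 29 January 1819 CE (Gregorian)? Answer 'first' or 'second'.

first

First date → JDN 2382019; second date → JDN 2385464.
JDN 2382019 < JDN 2385464, so the first date is earlier.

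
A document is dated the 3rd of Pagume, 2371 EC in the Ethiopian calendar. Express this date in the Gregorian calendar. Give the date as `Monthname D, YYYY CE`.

September 11, 2379 CE

Julian Day Number of the source date = 2590225.
Converting JDN 2590225 to the Gregorian calendar gives 11 September 2379 CE.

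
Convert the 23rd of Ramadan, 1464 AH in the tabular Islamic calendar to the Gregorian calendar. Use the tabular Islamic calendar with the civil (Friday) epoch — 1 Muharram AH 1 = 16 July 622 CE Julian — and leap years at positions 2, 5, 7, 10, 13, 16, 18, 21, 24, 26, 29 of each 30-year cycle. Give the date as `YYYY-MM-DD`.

2042-09-08

Both dates share Julian Day Number 2467136; in the Gregorian calendar that is 8 September 2042 CE.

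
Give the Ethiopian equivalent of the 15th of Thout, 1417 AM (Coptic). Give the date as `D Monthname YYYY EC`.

Both dates share Julian Day Number 2342238; in the Ethiopian calendar that is 15 Meskerem 1693 EC.

15 Meskerem 1693 EC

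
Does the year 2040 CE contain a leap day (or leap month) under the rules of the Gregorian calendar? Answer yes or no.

2040 is divisible by 4 and not by 100, so it is a leap year.

yes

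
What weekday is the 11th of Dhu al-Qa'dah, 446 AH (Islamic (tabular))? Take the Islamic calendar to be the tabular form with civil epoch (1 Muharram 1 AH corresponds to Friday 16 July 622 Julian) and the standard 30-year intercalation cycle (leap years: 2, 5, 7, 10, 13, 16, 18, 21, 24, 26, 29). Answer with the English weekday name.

Equivalently 17 February 1055 Gregorian, JDN 2106438.
JDN 2106438 mod 7 = 5, and JDN 0 was a Monday, so this is a Saturday.

Saturday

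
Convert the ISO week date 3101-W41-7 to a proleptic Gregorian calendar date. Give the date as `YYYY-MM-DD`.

3101-10-13

ISO week 1 of 3101 is the week containing the first Thursday of 3101.
Week 41, day 7 (Sunday) lands on 3101-10-13.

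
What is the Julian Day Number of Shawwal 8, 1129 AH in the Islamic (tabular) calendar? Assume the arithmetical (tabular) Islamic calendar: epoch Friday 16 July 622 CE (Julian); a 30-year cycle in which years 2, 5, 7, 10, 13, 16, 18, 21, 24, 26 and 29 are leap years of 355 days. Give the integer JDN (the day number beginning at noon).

Equivalently 15 September 1717 (Gregorian).
JDN 2299161 is 15 October 1582 CE (Gregorian); the target day is +49278 days from there, so JDN = 2348439.

2348439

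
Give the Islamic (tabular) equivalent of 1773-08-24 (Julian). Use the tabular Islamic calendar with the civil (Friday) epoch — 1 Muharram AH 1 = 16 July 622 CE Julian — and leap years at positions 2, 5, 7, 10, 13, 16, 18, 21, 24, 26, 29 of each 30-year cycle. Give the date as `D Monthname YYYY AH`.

16 Jumada al-Thani 1187 AH

Both dates share Julian Day Number 2368882; in the tabular Islamic calendar that is 16 Jumada al-Thani 1187 AH.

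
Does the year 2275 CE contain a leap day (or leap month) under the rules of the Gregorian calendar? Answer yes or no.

no

2275 is not divisible by 4, so it is a common year.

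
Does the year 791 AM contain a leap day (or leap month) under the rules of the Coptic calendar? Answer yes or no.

yes

791 mod 4 = 3; in the Coptic calendar a year is leap when year mod 4 = 3, so it is a leap year.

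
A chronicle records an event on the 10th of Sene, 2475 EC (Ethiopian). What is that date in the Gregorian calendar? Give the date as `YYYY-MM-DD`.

2483-06-20

Both dates share Julian Day Number 2628128; in the Gregorian calendar that is 20 June 2483 CE.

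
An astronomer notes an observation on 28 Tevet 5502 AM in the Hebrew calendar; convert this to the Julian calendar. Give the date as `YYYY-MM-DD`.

1741-12-24

Both dates share Julian Day Number 2357316; in the Julian calendar that is 24 December 1741 CE.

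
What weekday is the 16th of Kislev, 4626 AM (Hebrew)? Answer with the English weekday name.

Saturday

Equivalently 12 December 865 Gregorian, JDN 2037341.
2037341 ≡ 5 (mod 7); counting from Monday = 0 gives Saturday.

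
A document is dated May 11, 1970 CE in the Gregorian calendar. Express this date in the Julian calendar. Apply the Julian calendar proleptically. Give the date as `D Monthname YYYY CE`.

28 April 1970 CE

For dates in this range the Gregorian date is 13 days ahead of the Julian.
11 May 1970 Gregorian − 13 days → 28 April 1970 Julian.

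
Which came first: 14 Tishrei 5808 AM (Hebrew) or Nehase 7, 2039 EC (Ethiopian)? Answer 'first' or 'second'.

The two dates have Julian Day Numbers 2468988 and 2468936 respectively.
Since 2468936 < 2468988, the second date comes first.

second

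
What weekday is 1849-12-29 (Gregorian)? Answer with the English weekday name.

Saturday

2396756 ≡ 5 (mod 7); counting from Monday = 0 gives Saturday.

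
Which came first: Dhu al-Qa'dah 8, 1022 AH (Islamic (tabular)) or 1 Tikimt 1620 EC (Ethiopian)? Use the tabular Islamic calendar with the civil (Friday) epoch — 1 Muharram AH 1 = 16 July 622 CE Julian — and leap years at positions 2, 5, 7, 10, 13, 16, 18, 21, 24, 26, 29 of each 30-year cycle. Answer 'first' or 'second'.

first

Converting both to JDN: 2310550 vs 2315591; the smaller is the first.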